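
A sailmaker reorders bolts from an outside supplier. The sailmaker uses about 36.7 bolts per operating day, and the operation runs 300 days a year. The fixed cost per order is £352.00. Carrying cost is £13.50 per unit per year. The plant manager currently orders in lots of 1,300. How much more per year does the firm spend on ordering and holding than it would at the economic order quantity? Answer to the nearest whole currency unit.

Annual demand D = 36.7 × 300 = 11,010.
EOQ = √(2DS/H) = √(2 × 11,010 × 352 / 13.5) ≈ 757.73.
Cost at Q* = (D/Q*)S + (Q*/2)H = √(2DSH) ≈ £10,229.32.
Cost at Q = 1,300: (11,010/1,300)×352 + (1,300/2)×13.5 = £2,981.17 + £8,775.00 = £11,756.17.
Excess = £11,756.17 − £10,229.32 = £1,526.85.

Extra cost ≈ £1,527 per year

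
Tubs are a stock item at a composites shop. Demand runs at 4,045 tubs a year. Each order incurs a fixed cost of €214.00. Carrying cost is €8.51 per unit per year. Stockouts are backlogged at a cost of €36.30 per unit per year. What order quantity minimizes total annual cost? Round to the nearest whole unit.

With planned backorders, Q* = √(2DS/H) · √((H+B)/B).
√(2DS/H) = √(2 × 4,045 × 214 / 8.51) = 451.041.
√((H+B)/B) = √((8.51+36.3)/36.3) = 1.1111.
Q* ≈ 501.130.

Q* ≈ 501 tubs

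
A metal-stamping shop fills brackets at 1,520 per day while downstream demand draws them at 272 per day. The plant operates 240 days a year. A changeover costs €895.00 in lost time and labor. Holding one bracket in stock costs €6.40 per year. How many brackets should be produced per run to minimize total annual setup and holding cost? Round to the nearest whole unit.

Q* ≈ 4,716 brackets

Annual demand D = 272 × 240 = 65,280.
Production build-up factor (1 − d/p) = 1 − 272/1,520 = 0.8211.
Q* = √(2DS / (H(1 − d/p))) = √(2 × 65,280 × 895 / (6.4 × 0.8211)).
= √(116,851,200 / 5.2547) ≈ 4715.645.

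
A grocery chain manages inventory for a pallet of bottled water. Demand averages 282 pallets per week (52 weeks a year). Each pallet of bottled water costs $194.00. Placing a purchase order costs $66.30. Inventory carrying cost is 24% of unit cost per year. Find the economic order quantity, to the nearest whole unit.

Q* ≈ 204 pallets

Annual demand D = 282 × 52 = 14,664.
Holding cost H = 0.24 × $194.00 = $46.5600 per unit per year.
EOQ = √(2DS / H) = √(2 × 14,664 × 66.3 / 46.56).
= √(1,944,446.4 / 46.56) = √41,762.1649 ≈ 204.358.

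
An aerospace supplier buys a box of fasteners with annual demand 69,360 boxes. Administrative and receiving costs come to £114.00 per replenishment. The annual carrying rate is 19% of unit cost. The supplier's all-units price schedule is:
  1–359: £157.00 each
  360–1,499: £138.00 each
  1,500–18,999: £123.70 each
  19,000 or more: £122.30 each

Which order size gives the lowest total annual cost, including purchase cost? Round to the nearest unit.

Q* ≈ 1,500 boxes

Holding cost per unit per year at price C is H = 0.19·C.
Evaluate total cost at each tier's feasible EOQ or, if the EOQ is below the tier, at the tier's minimum quantity.
Tier 1 (£157.00): EOQ = 728.1 exceeds tier's upper bound 359, so this tier is dominated.
EOQ at £138.00 = 776.6 (feasible in tier 2): TC = 69,360×£138.00 + (69,360/776.6)×114 + (776.6/2)×0.19×£138.00 = £9,592,042.84.
EOQ at £123.70 = 820.3 < 1500, so use break Q=1500: TC = 69,360×£123.70 + (69,360/1500.0)×114 + (1500.0/2)×0.19×£123.70 = £8,602,730.61.
EOQ at £122.30 = 825.0 < 19000, so use break Q=19000: TC = 69,360×£122.30 + (69,360/19000.0)×114 + (19000.0/2)×0.19×£122.30 = £8,703,895.66.
Lowest total cost is £8,602,730.61 at Q = 1500.0.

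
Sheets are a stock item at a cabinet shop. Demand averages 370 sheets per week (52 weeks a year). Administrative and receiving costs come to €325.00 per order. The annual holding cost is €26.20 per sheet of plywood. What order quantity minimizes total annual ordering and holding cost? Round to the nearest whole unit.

Q* ≈ 691 sheets

Annual demand D = 370 × 52 = 19,240.
EOQ = √(2DS / H) = √(2 × 19,240 × 325 / 26.2).
= √(12,506,000 / 26.2) = √477,328.2443 ≈ 690.889.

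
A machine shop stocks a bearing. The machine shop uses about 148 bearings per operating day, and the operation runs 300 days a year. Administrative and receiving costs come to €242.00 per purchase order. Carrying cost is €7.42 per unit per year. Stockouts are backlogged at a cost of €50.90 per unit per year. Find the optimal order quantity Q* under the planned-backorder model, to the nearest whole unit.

Q* ≈ 1,822 bearings

Annual demand D = 148 × 300 = 44,400.
With planned backorders, Q* = √(2DS/H) · √((H+B)/B).
√(2DS/H) = √(2 × 44,400 × 242 / 7.42) = 1701.814.
√((H+B)/B) = √((7.42+50.9)/50.9) = 1.0704.
Q* ≈ 1821.638.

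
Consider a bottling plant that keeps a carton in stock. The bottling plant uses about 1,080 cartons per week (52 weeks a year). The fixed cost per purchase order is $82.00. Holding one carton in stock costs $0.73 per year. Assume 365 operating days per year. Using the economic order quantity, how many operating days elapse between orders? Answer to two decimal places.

T ≈ 23.09 days

Annual demand D = 1,080 × 52 = 56,160.
EOQ = √(2DS/H) = √(2 × 56,160 × 82 / 0.73) ≈ 3552.01.
Cycle time = Q*/D × 365 = 3552.01 / 56,160 × 365 ≈ 23.086 days.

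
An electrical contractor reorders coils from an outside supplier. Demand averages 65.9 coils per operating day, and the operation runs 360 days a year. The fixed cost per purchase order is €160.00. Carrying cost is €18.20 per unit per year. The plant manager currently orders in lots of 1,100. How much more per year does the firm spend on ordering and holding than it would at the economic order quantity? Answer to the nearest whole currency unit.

Extra cost ≈ €1,706 per year

Annual demand D = 65.9 × 360 = 23,724.
EOQ = √(2DS/H) = √(2 × 23,724 × 160 / 18.2) ≈ 645.85.
Cost at Q* = (D/Q*)S + (Q*/2)H = √(2DSH) ≈ €11,754.51.
Cost at Q = 1,100: (23,724/1,100)×160 + (1,100/2)×18.2 = €3,450.76 + €10,010.00 = €13,460.76.
Excess = €13,460.76 − €11,754.51 = €1,706.25.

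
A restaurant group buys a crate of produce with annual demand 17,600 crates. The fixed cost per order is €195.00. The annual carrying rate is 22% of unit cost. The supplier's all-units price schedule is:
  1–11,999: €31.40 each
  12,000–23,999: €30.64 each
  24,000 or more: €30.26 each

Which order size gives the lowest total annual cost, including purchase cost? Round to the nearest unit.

Q* ≈ 997 crates

Holding cost per unit per year at price C is H = 0.22·C.
Evaluate total cost at each tier's feasible EOQ or, if the EOQ is below the tier, at the tier's minimum quantity.
EOQ at €31.40 = 996.8 (feasible in tier 1): TC = 17,600×€31.40 + (17,600/996.8)×195 + (996.8/2)×0.22×€31.40 = €559,525.96.
EOQ at €30.64 = 1009.1 < 12000, so use break Q=12000: TC = 17,600×€30.64 + (17,600/12000.0)×195 + (12000.0/2)×0.22×€30.64 = €579,994.80.
EOQ at €30.26 = 1015.4 < 24000, so use break Q=24000: TC = 17,600×€30.26 + (17,600/24000.0)×195 + (24000.0/2)×0.22×€30.26 = €612,605.40.
Lowest total cost is €559,525.96 at Q = 996.8.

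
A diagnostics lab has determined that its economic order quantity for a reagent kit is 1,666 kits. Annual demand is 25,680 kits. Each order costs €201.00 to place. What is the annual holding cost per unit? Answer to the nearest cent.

H ≈ €3.72

Invert the EOQ relation Q*² = 2DS/H.
From Q* = √(2DS/H): H = 2DS / Q*² = 2 × 25,680 × 201 / 1,666² = 3.7194.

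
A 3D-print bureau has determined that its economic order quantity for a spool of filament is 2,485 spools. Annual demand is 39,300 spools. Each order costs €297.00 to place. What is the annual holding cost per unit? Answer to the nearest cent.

Invert the EOQ relation Q*² = 2DS/H.
From Q* = √(2DS/H): H = 2DS / Q*² = 2 × 39,300 × 297 / 2,485² = 3.7803.

H ≈ €3.78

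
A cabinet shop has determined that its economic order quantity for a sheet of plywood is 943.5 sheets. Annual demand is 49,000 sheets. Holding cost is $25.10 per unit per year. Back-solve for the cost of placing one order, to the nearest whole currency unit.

S ≈ $228

The basic EOQ model gives Q* = √(2DS/H); rearrange for the unknown.
From Q* = √(2DS/H): S = Q*²H / (2D) = 943.5² × 25.1 / (2 × 49,000) = 227.9982.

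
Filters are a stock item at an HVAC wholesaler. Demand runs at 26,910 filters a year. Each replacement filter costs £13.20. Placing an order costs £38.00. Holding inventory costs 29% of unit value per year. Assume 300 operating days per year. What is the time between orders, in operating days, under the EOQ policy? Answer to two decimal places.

Holding cost H = 0.29 × £13.20 = £3.8280 per unit per year.
EOQ = √(2DS/H) = √(2 × 26,910 × 38 / 3.828) ≈ 730.93.
Cycle time = Q*/D × 300 = 730.93 / 26,910 × 300 ≈ 8.149 days.

T ≈ 8.15 days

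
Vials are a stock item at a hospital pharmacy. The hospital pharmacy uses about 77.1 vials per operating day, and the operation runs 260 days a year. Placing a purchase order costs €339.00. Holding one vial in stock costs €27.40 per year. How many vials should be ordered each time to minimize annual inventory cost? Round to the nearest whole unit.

Q* ≈ 704 vials

Annual demand D = 77.1 × 260 = 20,046.
EOQ = √(2DS / H) = √(2 × 20,046 × 339 / 27.4).
= √(13,591,188 / 27.4) = √496,028.7591 ≈ 704.293.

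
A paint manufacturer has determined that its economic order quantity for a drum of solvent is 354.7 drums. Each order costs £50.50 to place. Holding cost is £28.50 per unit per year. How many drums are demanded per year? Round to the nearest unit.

D ≈ 35,501 drums per year

The basic EOQ model gives Q* = √(2DS/H); rearrange for the unknown.
From Q* = √(2DS/H): D = Q*²H / (2S) = 354.7² × 28.5 / (2 × 50.5) = 35501.431.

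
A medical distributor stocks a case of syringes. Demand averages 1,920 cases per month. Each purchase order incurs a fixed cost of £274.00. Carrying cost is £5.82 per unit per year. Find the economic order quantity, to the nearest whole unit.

Q* ≈ 1,473 cases

Annual demand D = 1,920 × 12 = 23,040.
EOQ = √(2DS / H) = √(2 × 23,040 × 274 / 5.82).
= √(12,625,920 / 5.82) = √2,169,402.0619 ≈ 1472.889.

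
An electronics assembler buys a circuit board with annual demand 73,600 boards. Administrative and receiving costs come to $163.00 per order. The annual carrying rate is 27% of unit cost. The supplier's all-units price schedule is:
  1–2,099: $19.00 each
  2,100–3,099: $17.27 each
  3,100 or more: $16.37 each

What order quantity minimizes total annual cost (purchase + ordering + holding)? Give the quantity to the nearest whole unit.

Holding cost per unit per year at price C is H = 0.27·C.
Evaluate total cost at each tier's feasible EOQ or, if the EOQ is below the tier, at the tier's minimum quantity.
Tier 1 ($19.00): EOQ = 2162.7 exceeds tier's upper bound 2099, so this tier is dominated.
EOQ at $17.27 = 2268.4 (feasible in tier 2): TC = 73,600×$17.27 + (73,600/2268.4)×163 + (2268.4/2)×0.27×$17.27 = $1,281,649.32.
EOQ at $16.37 = 2329.9 < 3100, so use break Q=3100: TC = 73,600×$16.37 + (73,600/3100.0)×163 + (3100.0/2)×0.27×$16.37 = $1,215,552.78.
Lowest total cost is $1,215,552.78 at Q = 3100.0.

Q* ≈ 3,100 boards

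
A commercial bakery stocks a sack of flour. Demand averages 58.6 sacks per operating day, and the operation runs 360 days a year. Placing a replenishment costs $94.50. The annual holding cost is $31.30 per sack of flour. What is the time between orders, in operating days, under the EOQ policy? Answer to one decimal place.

T ≈ 6.1 days

Annual demand D = 58.6 × 360 = 21,096.
The optimal lot size = √(2DS/H) = √(2 × 21,096 × 94.5 / 31.3) ≈ 356.91.
Cycle time = Q*/D × 360 = 356.91 / 21,096 × 360 ≈ 6.091 days.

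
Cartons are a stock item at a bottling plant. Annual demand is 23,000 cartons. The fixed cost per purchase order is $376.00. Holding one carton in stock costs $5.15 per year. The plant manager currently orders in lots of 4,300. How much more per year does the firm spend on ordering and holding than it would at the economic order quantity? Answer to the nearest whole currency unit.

EOQ = √(2DS/H) = √(2 × 23,000 × 376 / 5.15) ≈ 1832.61.
Cost at Q* = (D/Q*)S + (Q*/2)H = √(2DSH) ≈ $9,437.92.
Cost at Q = 4,300: (23,000/4,300)×376 + (4,300/2)×5.15 = $2,011.16 + $11,072.50 = $13,083.66.
Excess = $13,083.66 − $9,437.92 = $3,645.74.

Extra cost ≈ $3,646 per year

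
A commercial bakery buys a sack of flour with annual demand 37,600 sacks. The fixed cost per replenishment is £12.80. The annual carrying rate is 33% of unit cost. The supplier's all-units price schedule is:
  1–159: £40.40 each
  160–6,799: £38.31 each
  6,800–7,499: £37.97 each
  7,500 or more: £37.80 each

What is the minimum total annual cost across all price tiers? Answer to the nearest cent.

TC* ≈ £1,443,944.41

Holding cost per unit per year at price C is H = 0.33·C.
Evaluate total cost at each tier's feasible EOQ or, if the EOQ is below the tier, at the tier's minimum quantity.
Tier 1 (£40.40): EOQ = 268.7 exceeds tier's upper bound 159, so this tier is dominated.
EOQ at £38.31 = 275.9 (feasible in tier 2): TC = 37,600×£38.31 + (37,600/275.9)×12.8 + (275.9/2)×0.33×£38.31 = £1,443,944.41.
EOQ at £37.97 = 277.2 < 6800, so use break Q=6800: TC = 37,600×£37.97 + (37,600/6800.0)×12.8 + (6800.0/2)×0.33×£37.97 = £1,470,345.12.
EOQ at £37.80 = 277.8 < 7500, so use break Q=7500: TC = 37,600×£37.80 + (37,600/7500.0)×12.8 + (7500.0/2)×0.33×£37.80 = £1,468,121.67.
Lowest total cost among the candidates is at Q = 275.9.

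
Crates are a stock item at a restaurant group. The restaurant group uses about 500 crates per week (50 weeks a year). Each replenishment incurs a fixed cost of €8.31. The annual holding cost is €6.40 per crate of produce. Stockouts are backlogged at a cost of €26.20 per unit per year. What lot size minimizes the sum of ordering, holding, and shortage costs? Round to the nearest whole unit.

Q* ≈ 284 crates

Annual demand D = 500 × 50 = 25,000.
With planned backorders, Q* = √(2DS/H) · √((H+B)/B).
√(2DS/H) = √(2 × 25,000 × 8.31 / 6.4) = 254.798.
√((H+B)/B) = √((6.4+26.2)/26.2) = 1.1155.
Q* ≈ 284.219.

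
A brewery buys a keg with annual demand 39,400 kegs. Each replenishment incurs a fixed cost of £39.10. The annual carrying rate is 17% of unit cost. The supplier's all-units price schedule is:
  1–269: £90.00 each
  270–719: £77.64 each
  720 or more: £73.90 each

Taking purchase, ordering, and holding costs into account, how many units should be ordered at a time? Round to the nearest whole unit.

Holding cost per unit per year at price C is H = 0.17·C.
Evaluate total cost at each tier's feasible EOQ or, if the EOQ is below the tier, at the tier's minimum quantity.
Tier 1 (£90.00): EOQ = 448.8 exceeds tier's upper bound 269, so this tier is dominated.
EOQ at £77.64 = 483.2 (feasible in tier 2): TC = 39,400×£77.64 + (39,400/483.2)×39.1 + (483.2/2)×0.17×£77.64 = £3,065,393.03.
EOQ at £73.90 = 495.2 < 720, so use break Q=720: TC = 39,400×£73.90 + (39,400/720.0)×39.1 + (720.0/2)×0.17×£73.90 = £2,918,322.32.
Lowest total cost is £2,918,322.32 at Q = 720.0.

Q* ≈ 720 kegs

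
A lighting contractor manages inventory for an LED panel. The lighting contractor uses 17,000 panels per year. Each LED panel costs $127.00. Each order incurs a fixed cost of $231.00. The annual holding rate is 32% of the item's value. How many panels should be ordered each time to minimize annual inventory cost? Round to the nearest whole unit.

Holding cost H = 0.32 × $127.00 = $40.6400 per unit per year.
EOQ = √(2DS / H) = √(2 × 17,000 × 231 / 40.64).
= √(7,854,000 / 40.64) = √193,257.874 ≈ 439.611.

Q* ≈ 440 panels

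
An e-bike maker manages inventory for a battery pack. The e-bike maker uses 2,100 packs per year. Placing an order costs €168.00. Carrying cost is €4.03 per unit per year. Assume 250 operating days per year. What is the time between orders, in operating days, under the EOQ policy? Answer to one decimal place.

The optimal lot size = √(2DS/H) = √(2 × 2,100 × 168 / 4.03) ≈ 418.43.
Cycle time = Q*/D × 250 = 418.43 / 2,100 × 250 ≈ 49.814 days.

T ≈ 49.8 days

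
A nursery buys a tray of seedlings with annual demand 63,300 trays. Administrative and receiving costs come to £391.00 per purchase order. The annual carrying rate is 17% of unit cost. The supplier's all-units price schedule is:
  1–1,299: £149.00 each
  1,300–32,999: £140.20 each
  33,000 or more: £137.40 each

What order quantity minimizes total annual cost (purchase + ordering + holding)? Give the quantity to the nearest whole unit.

Q* ≈ 1,441 trays

Holding cost per unit per year at price C is H = 0.17·C.
Evaluate total cost at each tier's feasible EOQ or, if the EOQ is below the tier, at the tier's minimum quantity.
Tier 1 (£149.00): EOQ = 1397.9 exceeds tier's upper bound 1299, so this tier is dominated.
EOQ at £140.20 = 1441.1 (feasible in tier 2): TC = 63,300×£140.20 + (63,300/1441.1)×391 + (1441.1/2)×0.17×£140.20 = £8,909,008.18.
EOQ at £137.40 = 1455.8 < 33000, so use break Q=33000: TC = 63,300×£137.40 + (63,300/33000.0)×391 + (33000.0/2)×0.17×£137.40 = £9,083,577.01.
Lowest total cost is £8,909,008.18 at Q = 1441.1.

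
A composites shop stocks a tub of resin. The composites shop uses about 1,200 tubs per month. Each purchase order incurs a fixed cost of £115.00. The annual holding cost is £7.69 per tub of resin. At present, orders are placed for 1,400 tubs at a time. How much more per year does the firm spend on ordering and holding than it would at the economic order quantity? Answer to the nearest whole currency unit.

Extra cost ≈ £1,519 per year

Annual demand D = 1,200 × 12 = 14,400.
EOQ = √(2DS/H) = √(2 × 14,400 × 115 / 7.69) ≈ 656.27.
Cost at Q* = (D/Q*)S + (Q*/2)H = √(2DSH) ≈ £5,046.71.
Cost at Q = 1,400: (14,400/1,400)×115 + (1,400/2)×7.69 = £1,182.86 + £5,383.00 = £6,565.86.
Excess = £6,565.86 − £5,046.71 = £1,519.15.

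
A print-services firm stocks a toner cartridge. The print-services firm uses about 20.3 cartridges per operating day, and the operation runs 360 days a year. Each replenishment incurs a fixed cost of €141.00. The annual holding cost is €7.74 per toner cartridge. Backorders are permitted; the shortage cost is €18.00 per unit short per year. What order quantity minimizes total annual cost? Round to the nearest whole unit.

Annual demand D = 20.3 × 360 = 7,308.
With planned backorders, Q* = √(2DS/H) · √((H+B)/B).
√(2DS/H) = √(2 × 7,308 × 141 / 7.74) = 516.004.
√((H+B)/B) = √((7.74+18)/18) = 1.1958.
Q* ≈ 617.051.

Q* ≈ 617 cartridges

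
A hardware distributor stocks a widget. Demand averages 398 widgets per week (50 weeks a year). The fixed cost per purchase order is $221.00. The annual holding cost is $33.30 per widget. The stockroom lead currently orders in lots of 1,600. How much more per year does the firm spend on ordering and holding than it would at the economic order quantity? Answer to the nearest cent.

Extra cost ≈ $12,274.36 per year

Annual demand D = 398 × 50 = 19,900.
EOQ = √(2DS/H) = √(2 × 19,900 × 221 / 33.3) ≈ 513.94.
Cost at Q* = (D/Q*)S + (Q*/2)H = √(2DSH) ≈ $17,114.33.
Cost at Q = 1,600: (19,900/1,600)×221 + (1,600/2)×33.3 = $2,748.69 + $26,640.00 = $29,388.69.
Excess = $29,388.69 − $17,114.33 = $12,274.36.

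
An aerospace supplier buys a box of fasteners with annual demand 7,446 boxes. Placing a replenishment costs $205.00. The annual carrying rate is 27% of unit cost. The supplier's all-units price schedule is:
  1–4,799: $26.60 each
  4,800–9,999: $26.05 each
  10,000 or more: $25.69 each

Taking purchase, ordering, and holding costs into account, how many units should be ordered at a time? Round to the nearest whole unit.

Q* ≈ 652 boxes

Holding cost per unit per year at price C is H = 0.27·C.
Evaluate total cost at each tier's feasible EOQ or, if the EOQ is below the tier, at the tier's minimum quantity.
EOQ at $26.60 = 652.0 (feasible in tier 1): TC = 7,446×$26.60 + (7,446/652.0)×205 + (652.0/2)×0.27×$26.60 = $202,746.08.
EOQ at $26.05 = 658.8 < 4800, so use break Q=4800: TC = 7,446×$26.05 + (7,446/4800.0)×205 + (4800.0/2)×0.27×$26.05 = $211,166.71.
EOQ at $25.69 = 663.4 < 10000, so use break Q=10000: TC = 7,446×$25.69 + (7,446/10000.0)×205 + (10000.0/2)×0.27×$25.69 = $226,121.88.
Lowest total cost is $202,746.08 at Q = 652.0.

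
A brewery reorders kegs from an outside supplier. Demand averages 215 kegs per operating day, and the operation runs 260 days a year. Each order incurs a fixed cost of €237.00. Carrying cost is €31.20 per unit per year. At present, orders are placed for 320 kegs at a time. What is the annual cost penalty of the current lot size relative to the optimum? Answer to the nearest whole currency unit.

Annual demand D = 215 × 260 = 55,900.
EOQ = √(2DS/H) = √(2 × 55,900 × 237 / 31.2) ≈ 921.55.
Cost at Q* = (D/Q*)S + (Q*/2)H = √(2DSH) ≈ €28,752.29.
Cost at Q = 320: (55,900/320)×237 + (320/2)×31.2 = €41,400.94 + €4,992.00 = €46,392.94.
Excess = €46,392.94 − €28,752.29 = €17,640.65.

Extra cost ≈ €17,641 per year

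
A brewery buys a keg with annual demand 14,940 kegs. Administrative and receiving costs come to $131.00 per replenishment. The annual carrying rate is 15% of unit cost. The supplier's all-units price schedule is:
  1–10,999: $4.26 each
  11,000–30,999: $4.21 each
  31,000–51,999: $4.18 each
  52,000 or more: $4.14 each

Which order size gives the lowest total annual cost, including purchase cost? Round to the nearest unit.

Q* ≈ 2,475 kegs

Holding cost per unit per year at price C is H = 0.15·C.
Evaluate total cost at each tier's feasible EOQ or, if the EOQ is below the tier, at the tier's minimum quantity.
EOQ at $4.26 = 2475.0 (feasible in tier 1): TC = 14,940×$4.26 + (14,940/2475.0)×131 + (2475.0/2)×0.15×$4.26 = $65,225.93.
EOQ at $4.21 = 2489.7 < 11000, so use break Q=11000: TC = 14,940×$4.21 + (14,940/11000.0)×131 + (11000.0/2)×0.15×$4.21 = $66,548.57.
EOQ at $4.18 = 2498.6 < 31000, so use break Q=31000: TC = 14,940×$4.18 + (14,940/31000.0)×131 + (31000.0/2)×0.15×$4.18 = $72,230.83.
EOQ at $4.14 = 2510.6 < 52000, so use break Q=52000: TC = 14,940×$4.14 + (14,940/52000.0)×131 + (52000.0/2)×0.15×$4.14 = $78,035.24.
Lowest total cost is $65,225.93 at Q = 2475.0.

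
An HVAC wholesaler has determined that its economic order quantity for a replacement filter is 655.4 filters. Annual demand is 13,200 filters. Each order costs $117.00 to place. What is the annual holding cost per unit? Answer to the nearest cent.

Invert the EOQ relation Q*² = 2DS/H.
From Q* = √(2DS/H): H = 2DS / Q*² = 2 × 13,200 × 117 / 655.4² = 7.1908.

H ≈ $7.19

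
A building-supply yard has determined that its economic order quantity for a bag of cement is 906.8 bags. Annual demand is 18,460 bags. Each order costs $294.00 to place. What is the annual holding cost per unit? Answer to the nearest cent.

Invert the EOQ relation Q*² = 2DS/H.
From Q* = √(2DS/H): H = 2DS / Q*² = 2 × 18,460 × 294 / 906.8² = 13.2004.

H ≈ $13.20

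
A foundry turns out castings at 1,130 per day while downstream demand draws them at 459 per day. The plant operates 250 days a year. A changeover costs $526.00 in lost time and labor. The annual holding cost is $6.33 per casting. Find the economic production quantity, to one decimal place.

Annual demand D = 459 × 250 = 114,750.
Production build-up factor (1 − d/p) = 1 − 459/1,130 = 0.5938.
Q* = √(2DS / (H(1 − d/p))) = √(2 × 114,750 × 526 / (6.33 × 0.5938)).
= √(120,717,000 / 3.7588) ≈ 5667.093.

Q* ≈ 5,667.1 castings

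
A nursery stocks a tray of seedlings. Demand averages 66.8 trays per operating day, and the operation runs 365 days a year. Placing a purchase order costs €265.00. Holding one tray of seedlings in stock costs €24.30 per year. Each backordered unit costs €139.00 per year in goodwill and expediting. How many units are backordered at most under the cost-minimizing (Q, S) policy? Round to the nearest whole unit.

Annual demand D = 66.8 × 365 = 24,382.
With planned backorders, Q* = √(2DS/H) · √((H+B)/B).
√(2DS/H) = √(2 × 24,382 × 265 / 24.3) = 729.238.
√((H+B)/B) = √((24.3+139)/139) = 1.0839.
Q* ≈ 790.415.
S* = Q* · H/(H+B) = 790.415 × 24.3/163.3 ≈ 117.618.

S* ≈ 118 trays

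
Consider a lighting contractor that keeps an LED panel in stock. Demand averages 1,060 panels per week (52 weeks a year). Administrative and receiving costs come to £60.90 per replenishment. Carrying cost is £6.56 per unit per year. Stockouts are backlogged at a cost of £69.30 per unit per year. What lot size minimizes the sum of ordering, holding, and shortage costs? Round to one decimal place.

Q* ≈ 1,058.4 panels

Annual demand D = 1,060 × 52 = 55,120.
With planned backorders, Q* = √(2DS/H) · √((H+B)/B).
√(2DS/H) = √(2 × 55,120 × 60.9 / 6.56) = 1011.641.
√((H+B)/B) = √((6.56+69.3)/69.3) = 1.0463.
Q* ≈ 1058.440.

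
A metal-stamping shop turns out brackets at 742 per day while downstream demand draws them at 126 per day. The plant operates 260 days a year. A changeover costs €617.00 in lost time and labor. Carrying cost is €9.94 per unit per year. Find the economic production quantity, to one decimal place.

Annual demand D = 126 × 260 = 32,760.
Production build-up factor (1 − d/p) = 1 − 126/742 = 0.8302.
Q* = √(2DS / (H(1 − d/p))) = √(2 × 32,760 × 617 / (9.94 × 0.8302)).
= √(40,425,840 / 8.2521) ≈ 2213.339.

Q* ≈ 2,213.3 brackets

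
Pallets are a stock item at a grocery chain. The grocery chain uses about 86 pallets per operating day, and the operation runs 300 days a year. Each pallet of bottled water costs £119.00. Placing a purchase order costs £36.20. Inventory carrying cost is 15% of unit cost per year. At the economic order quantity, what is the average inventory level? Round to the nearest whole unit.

Average inventory ≈ 162 pallets

Annual demand D = 86 × 300 = 25,800.
Holding cost H = 0.15 × £119.00 = £17.8500 per unit per year.
EOQ = √(2DS/H) = √(2 × 25,800 × 36.2 / 17.85) ≈ 323.49.
Average inventory = Q*/2 ≈ 323.49 / 2 = 161.745.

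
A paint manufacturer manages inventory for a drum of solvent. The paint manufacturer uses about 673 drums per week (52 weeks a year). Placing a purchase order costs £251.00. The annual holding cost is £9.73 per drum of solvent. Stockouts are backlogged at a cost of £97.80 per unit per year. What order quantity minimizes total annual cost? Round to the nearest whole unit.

Annual demand D = 673 × 52 = 34,996.
With planned backorders, Q* = √(2DS/H) · √((H+B)/B).
√(2DS/H) = √(2 × 34,996 × 251 / 9.73) = 1343.707.
√((H+B)/B) = √((9.73+97.8)/97.8) = 1.0486.
Q* ≈ 1408.964.

Q* ≈ 1,409 drums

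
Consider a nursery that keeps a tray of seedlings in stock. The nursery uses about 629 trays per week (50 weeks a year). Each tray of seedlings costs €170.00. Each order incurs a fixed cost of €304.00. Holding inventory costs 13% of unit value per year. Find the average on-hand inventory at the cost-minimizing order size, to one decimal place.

Average inventory ≈ 465.1 trays

Annual demand D = 629 × 50 = 31,450.
Holding cost H = 0.13 × €170.00 = €22.1000 per unit per year.
The optimal lot size = √(2DS/H) = √(2 × 31,450 × 304 / 22.1) ≈ 930.18.
Average inventory = Q*/2 ≈ 930.18 / 2 = 465.089.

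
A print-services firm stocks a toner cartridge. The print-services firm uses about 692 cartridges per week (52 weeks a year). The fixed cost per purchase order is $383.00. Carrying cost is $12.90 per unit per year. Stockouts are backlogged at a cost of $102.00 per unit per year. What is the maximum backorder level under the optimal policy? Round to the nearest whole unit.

Annual demand D = 692 × 52 = 35,984.
With planned backorders, Q* = √(2DS/H) · √((H+B)/B).
√(2DS/H) = √(2 × 35,984 × 383 / 12.9) = 1461.754.
√((H+B)/B) = √((12.9+102)/102) = 1.0614.
Q* ≈ 1551.437.
S* = Q* · H/(H+B) = 1551.437 × 12.9/114.9 ≈ 174.182.

S* ≈ 174 cartridges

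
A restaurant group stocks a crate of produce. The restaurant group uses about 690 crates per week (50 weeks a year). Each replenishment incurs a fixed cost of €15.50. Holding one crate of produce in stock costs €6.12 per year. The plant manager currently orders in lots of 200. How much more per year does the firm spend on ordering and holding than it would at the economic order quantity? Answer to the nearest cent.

Extra cost ≈ €727.36 per year

Annual demand D = 690 × 50 = 34,500.
EOQ = √(2DS/H) = √(2 × 34,500 × 15.5 / 6.12) ≈ 418.04.
Cost at Q* = (D/Q*)S + (Q*/2)H = √(2DSH) ≈ €2,558.39.
Cost at Q = 200: (34,500/200)×15.5 + (200/2)×6.12 = €2,673.75 + €612.00 = €3,285.75.
Excess = €3,285.75 − €2,558.39 = €727.36.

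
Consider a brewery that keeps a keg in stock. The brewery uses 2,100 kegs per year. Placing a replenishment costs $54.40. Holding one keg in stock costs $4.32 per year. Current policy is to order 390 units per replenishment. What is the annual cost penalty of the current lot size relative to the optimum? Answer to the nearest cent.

Extra cost ≈ $141.83 per year

EOQ = √(2DS/H) = √(2 × 2,100 × 54.4 / 4.32) ≈ 229.98.
Cost at Q* = (D/Q*)S + (Q*/2)H = √(2DSH) ≈ $993.50.
Cost at Q = 390: (2,100/390)×54.4 + (390/2)×4.32 = $292.92 + $842.40 = $1,135.32.
Excess = $1,135.32 − $993.50 = $141.83.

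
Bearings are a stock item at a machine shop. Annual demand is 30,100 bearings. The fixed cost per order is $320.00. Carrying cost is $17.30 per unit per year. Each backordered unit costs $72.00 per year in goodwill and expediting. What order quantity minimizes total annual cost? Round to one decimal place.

Q* ≈ 1,175.2 bearings

With planned backorders, Q* = √(2DS/H) · √((H+B)/B).
√(2DS/H) = √(2 × 30,100 × 320 / 17.3) = 1055.237.
√((H+B)/B) = √((17.3+72)/72) = 1.1137.
Q* ≈ 1175.194.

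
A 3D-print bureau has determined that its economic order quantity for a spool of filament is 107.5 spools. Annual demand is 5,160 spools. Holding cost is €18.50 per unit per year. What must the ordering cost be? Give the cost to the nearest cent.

S ≈ €20.72

Invert the EOQ relation Q*² = 2DS/H.
From Q* = √(2DS/H): S = Q*²H / (2D) = 107.5² × 18.5 / (2 × 5,160) = 20.7161.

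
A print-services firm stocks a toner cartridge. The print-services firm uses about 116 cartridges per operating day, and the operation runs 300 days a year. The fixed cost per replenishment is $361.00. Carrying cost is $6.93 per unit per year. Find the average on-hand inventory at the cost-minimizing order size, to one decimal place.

Annual demand D = 116 × 300 = 34,800.
The optimal lot size = √(2DS/H) = √(2 × 34,800 × 361 / 6.93) ≈ 1904.11.
Average inventory = Q*/2 ≈ 1904.11 / 2 = 952.054.

Average inventory ≈ 952.1 cartridges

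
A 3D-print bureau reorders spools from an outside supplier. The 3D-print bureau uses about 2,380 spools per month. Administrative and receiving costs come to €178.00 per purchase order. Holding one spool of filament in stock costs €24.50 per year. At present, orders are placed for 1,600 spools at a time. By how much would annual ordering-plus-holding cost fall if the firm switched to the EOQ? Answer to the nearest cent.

Annual demand D = 2,380 × 12 = 28,560.
EOQ = √(2DS/H) = √(2 × 28,560 × 178 / 24.5) ≈ 644.20.
Cost at Q* = (D/Q*)S + (Q*/2)H = √(2DSH) ≈ €15,782.91.
Cost at Q = 1,600: (28,560/1,600)×178 + (1,600/2)×24.5 = €3,177.30 + €19,600.00 = €22,777.30.
Excess = €22,777.30 − €15,782.91 = €6,994.39.

Extra cost ≈ €6,994.39 per year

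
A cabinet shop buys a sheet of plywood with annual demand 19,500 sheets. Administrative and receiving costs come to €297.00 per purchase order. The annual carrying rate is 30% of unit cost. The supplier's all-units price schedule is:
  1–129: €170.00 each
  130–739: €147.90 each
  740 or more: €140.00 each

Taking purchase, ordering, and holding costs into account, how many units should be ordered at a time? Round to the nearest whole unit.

Holding cost per unit per year at price C is H = 0.30·C.
Candidates are each tier's EOQ (if it falls in that tier) and each price-break quantity.
Tier 1 (€170.00): EOQ = 476.6 exceeds tier's upper bound 129, so this tier is dominated.
EOQ at €147.90 = 510.9 (feasible in tier 2): TC = 19,500×€147.90 + (19,500/510.9)×297 + (510.9/2)×0.30×€147.90 = €2,906,720.19.
EOQ at €140.00 = 525.2 < 740, so use break Q=740: TC = 19,500×€140.00 + (19,500/740.0)×297 + (740.0/2)×0.30×€140.00 = €2,753,366.35.
Lowest total cost is €2,753,366.35 at Q = 740.0.

Q* ≈ 740 sheets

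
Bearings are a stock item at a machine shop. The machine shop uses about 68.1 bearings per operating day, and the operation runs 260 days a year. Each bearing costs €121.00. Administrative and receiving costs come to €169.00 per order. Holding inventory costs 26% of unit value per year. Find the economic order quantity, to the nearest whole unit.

Q* ≈ 436 bearings

Annual demand D = 68.1 × 260 = 17,706.
Holding cost H = 0.26 × €121.00 = €31.4600 per unit per year.
EOQ = √(2DS / H) = √(2 × 17,706 × 169 / 31.46).
= √(5,984,628 / 31.46) = √190,229.7521 ≈ 436.153.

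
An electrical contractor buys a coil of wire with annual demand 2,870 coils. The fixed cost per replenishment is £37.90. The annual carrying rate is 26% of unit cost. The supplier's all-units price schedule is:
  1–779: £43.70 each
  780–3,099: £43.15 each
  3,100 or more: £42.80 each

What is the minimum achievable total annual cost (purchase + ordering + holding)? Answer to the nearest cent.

TC* ≈ £126,991.18

Holding cost per unit per year at price C is H = 0.26·C.
Evaluate total cost at each tier's feasible EOQ or, if the EOQ is below the tier, at the tier's minimum quantity.
EOQ at £43.70 = 138.4 (feasible in tier 1): TC = 2,870×£43.70 + (2,870/138.4)×37.9 + (138.4/2)×0.26×£43.70 = £126,991.18.
EOQ at £43.15 = 139.3 < 780, so use break Q=780: TC = 2,870×£43.15 + (2,870/780.0)×37.9 + (780.0/2)×0.26×£43.15 = £128,355.36.
EOQ at £42.80 = 139.8 < 3100, so use break Q=3100: TC = 2,870×£42.80 + (2,870/3100.0)×37.9 + (3100.0/2)×0.26×£42.80 = £140,119.49.
Lowest total cost among the candidates is at Q = 138.4.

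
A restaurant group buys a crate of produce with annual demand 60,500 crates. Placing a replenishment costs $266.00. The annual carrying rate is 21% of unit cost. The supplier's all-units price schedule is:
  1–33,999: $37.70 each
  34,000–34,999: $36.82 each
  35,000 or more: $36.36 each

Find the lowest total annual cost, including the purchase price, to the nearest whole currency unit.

Holding cost per unit per year at price C is H = 0.21·C.
For each price level, check whether its EOQ is feasible; otherwise the best quantity at that price is the breakpoint.
EOQ at $37.70 = 2016.3 (feasible in tier 1): TC = 60,500×$37.70 + (60,500/2016.3)×266 + (2016.3/2)×0.21×$37.70 = $2,296,812.97.
EOQ at $36.82 = 2040.2 < 34000, so use break Q=34000: TC = 60,500×$36.82 + (60,500/34000.0)×266 + (34000.0/2)×0.21×$36.82 = $2,359,530.72.
EOQ at $36.36 = 2053.1 < 35000, so use break Q=35000: TC = 60,500×$36.36 + (60,500/35000.0)×266 + (35000.0/2)×0.21×$36.36 = $2,333,862.80.
Lowest total cost among the candidates is at Q = 2016.3.

TC* ≈ $2,296,813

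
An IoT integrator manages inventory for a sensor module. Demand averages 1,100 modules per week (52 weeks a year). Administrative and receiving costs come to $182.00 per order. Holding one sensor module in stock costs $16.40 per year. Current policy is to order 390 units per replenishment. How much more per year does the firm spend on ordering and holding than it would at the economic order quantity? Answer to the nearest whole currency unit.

Annual demand D = 1,100 × 52 = 57,200.
EOQ = √(2DS/H) = √(2 × 57,200 × 182 / 16.4) ≈ 1126.75.
Cost at Q* = (D/Q*)S + (Q*/2)H = √(2DSH) ≈ $18,478.67.
Cost at Q = 390: (57,200/390)×182 + (390/2)×16.4 = $26,693.33 + $3,198.00 = $29,891.33.
Excess = $29,891.33 − $18,478.67 = $11,412.67.

Extra cost ≈ $11,413 per year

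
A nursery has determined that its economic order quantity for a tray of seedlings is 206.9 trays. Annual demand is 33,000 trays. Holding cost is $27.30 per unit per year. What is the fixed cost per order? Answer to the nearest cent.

Squaring Q* = √(2DS/H) gives Q*² = 2DS/H.
From Q* = √(2DS/H): S = Q*²H / (2D) = 206.9² × 27.3 / (2 × 33,000) = 17.7068.

S ≈ $17.71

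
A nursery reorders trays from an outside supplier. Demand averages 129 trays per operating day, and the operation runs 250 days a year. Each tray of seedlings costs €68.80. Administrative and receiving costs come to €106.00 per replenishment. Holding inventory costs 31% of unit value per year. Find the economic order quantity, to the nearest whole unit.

Annual demand D = 129 × 250 = 32,250.
Holding cost H = 0.31 × €68.80 = €21.3280 per unit per year.
EOQ = √(2DS / H) = √(2 × 32,250 × 106 / 21.328).
= √(6,837,000 / 21.328) = √320,564.5161 ≈ 566.184.

Q* ≈ 566 trays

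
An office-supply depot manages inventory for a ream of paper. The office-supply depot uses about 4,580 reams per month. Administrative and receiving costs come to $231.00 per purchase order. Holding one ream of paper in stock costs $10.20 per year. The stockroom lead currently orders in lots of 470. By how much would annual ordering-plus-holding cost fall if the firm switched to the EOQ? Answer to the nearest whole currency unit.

Extra cost ≈ $13,316 per year

Annual demand D = 4,580 × 12 = 54,960.
EOQ = √(2DS/H) = √(2 × 54,960 × 231 / 10.2) ≈ 1577.77.
Cost at Q* = (D/Q*)S + (Q*/2)H = √(2DSH) ≈ $16,093.28.
Cost at Q = 470: (54,960/470)×231 + (470/2)×10.2 = $27,012.26 + $2,397.00 = $29,409.26.
Excess = $29,409.26 − $16,093.28 = $13,315.98.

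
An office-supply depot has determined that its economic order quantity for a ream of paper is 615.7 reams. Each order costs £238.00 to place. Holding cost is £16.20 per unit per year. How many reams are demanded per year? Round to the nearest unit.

D ≈ 12,902 reams per year

Invert the EOQ relation Q*² = 2DS/H.
From Q* = √(2DS/H): D = Q*²H / (2S) = 615.7² × 16.2 / (2 × 238) = 12901.683.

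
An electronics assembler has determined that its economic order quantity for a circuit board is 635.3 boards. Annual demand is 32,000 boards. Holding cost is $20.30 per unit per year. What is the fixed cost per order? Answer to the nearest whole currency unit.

The basic EOQ model gives Q* = √(2DS/H); rearrange for the unknown.
From Q* = √(2DS/H): S = Q*²H / (2D) = 635.3² × 20.3 / (2 × 32,000) = 128.0188.

S ≈ $128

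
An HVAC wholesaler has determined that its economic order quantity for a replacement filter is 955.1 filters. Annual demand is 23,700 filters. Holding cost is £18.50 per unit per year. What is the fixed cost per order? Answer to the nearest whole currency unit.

S ≈ £356

Invert the EOQ relation Q*² = 2DS/H.
From Q* = √(2DS/H): S = Q*²H / (2D) = 955.1² × 18.5 / (2 × 23,700) = 356.0337.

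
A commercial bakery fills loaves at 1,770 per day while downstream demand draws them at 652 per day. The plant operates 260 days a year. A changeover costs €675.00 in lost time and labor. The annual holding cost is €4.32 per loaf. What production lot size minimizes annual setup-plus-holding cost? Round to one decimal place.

Q* ≈ 9,158.0 loaves

Annual demand D = 652 × 260 = 169,520.
Production build-up factor (1 − d/p) = 1 − 652/1,770 = 0.6316.
Q* = √(2DS / (H(1 − d/p))) = √(2 × 169,520 × 675 / (4.32 × 0.6316)).
= √(228,852,000 / 2.7287) ≈ 9158.012.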